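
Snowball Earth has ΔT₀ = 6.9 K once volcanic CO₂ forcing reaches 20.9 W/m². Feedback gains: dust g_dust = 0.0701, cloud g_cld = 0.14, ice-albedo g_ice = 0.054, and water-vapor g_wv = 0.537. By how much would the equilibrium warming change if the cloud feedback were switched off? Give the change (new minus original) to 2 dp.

Original: g = 0.8011, ΔT = 6.9/(1−0.8011) = 34.6908 K.
Without cloud: g' = 0.6611, ΔT' = 6.9/(1−0.6611) = 20.3600 K.
Change = 20.3600 − 34.6908 = -14.33 K.

-14.33 K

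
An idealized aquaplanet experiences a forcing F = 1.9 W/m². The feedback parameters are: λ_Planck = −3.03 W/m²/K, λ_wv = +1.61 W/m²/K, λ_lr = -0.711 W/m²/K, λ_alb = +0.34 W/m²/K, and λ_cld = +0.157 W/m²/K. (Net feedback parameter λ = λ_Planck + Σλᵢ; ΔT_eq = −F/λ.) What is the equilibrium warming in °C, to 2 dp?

1.16 °C

Net feedback parameter λ = (−3.03) + (+1.61) + (-0.711) + (+0.34) + (+0.157) = -1.634 W/m²/K.
ΔT = −F/λ = −1.9/(-1.634) = 1.16 °C.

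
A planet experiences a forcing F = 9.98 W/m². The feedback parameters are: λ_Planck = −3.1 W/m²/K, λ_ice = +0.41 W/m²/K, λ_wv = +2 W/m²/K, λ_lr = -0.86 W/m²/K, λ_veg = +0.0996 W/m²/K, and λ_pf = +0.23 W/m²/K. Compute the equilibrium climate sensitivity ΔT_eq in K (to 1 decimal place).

8.2 K

Net feedback parameter λ = (−3.1) + (+0.41) + (+2) + (-0.86) + (+0.0996) + (+0.23) = -1.2204 W/m²/K.
ΔT = −F/λ = −9.98/(-1.2204) = 8.2 K.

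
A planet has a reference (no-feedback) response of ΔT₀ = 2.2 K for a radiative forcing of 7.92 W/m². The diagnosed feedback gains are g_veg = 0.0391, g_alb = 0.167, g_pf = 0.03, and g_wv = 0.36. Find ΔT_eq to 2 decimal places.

5.45 K

Total gain g = 0.0391 + 0.167 + 0.03 + 0.36 = 0.5961.
Amplification A = 1/(1 − 0.5961) = 2.476.
ΔT = 2.2 × 2.476 = 5.45 K.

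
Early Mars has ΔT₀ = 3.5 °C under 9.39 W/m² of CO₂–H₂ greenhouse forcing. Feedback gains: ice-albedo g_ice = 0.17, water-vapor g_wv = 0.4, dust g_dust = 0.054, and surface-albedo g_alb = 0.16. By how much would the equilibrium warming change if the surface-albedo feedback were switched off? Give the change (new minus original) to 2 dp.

-6.90 °C

Original: g = 0.784, ΔT = 3.5/(1−0.784) = 16.2037 °C.
Without surface-albedo: g' = 0.624, ΔT' = 3.5/(1−0.624) = 9.3085 °C.
Change = 9.3085 − 16.2037 = -6.90 °C.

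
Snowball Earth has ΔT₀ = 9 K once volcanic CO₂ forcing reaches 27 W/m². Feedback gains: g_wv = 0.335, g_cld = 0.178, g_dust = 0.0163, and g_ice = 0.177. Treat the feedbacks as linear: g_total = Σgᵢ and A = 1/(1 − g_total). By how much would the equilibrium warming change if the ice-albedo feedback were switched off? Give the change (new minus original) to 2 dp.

Original: g = 0.7063, ΔT = 9/(1−0.7063) = 30.6435 K.
Without ice-albedo: g' = 0.5293, ΔT' = 9/(1−0.5293) = 19.1205 K.
Change = 19.1205 − 30.6435 = -11.52 K.

-11.52 K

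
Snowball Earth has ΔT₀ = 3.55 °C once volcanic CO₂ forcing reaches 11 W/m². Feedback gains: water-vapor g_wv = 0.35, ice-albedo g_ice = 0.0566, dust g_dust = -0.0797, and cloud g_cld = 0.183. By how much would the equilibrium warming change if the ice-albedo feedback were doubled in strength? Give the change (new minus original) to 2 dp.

0.95 °C

Original: g = 0.5099, ΔT = 3.55/(1−0.5099) = 7.2434 °C.
With doubled ice-albedo: g' = 0.5665, ΔT' = 3.55/(1−0.5665) = 8.1892 °C.
Change = 8.1892 − 7.2434 = 0.95 °C.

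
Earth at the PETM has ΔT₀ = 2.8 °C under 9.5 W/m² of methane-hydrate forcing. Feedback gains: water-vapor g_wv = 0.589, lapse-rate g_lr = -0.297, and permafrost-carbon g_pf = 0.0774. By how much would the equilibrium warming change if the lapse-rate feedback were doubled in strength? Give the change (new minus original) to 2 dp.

Original: g = 0.3694, ΔT = 2.8/(1−0.3694) = 4.4402 °C.
With doubled lapse-rate: g' = 0.0724, ΔT' = 2.8/(1−0.0724) = 3.0185 °C.
Change = 3.0185 − 4.4402 = -1.42 °C.

-1.42 °C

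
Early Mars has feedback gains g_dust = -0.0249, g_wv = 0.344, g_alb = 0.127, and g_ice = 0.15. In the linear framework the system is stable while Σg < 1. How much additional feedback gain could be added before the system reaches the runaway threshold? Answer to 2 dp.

0.40

Current total gain = -0.0249 + 0.344 + 0.127 + 0.15 = 0.5961.
Margin to runaway = 1 − 0.5961 = 0.40.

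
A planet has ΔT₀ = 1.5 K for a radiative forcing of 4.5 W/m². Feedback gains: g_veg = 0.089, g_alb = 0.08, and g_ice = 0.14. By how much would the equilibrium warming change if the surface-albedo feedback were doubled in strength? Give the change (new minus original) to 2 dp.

Original: g = 0.309, ΔT = 1.5/(1−0.309) = 2.1708 K.
With doubled surface-albedo: g' = 0.389, ΔT' = 1.5/(1−0.389) = 2.4550 K.
Change = 2.4550 − 2.1708 = 0.28 K.

0.28 K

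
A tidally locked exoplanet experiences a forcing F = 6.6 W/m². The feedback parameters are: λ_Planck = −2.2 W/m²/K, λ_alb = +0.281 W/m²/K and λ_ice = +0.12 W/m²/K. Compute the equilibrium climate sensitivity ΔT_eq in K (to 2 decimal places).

Net feedback parameter λ = (−2.2) + (+0.281) + (+0.12) = -1.799 W/m²/K.
ΔT = −F/λ = −6.6/(-1.799) = 3.67 K.

3.67 K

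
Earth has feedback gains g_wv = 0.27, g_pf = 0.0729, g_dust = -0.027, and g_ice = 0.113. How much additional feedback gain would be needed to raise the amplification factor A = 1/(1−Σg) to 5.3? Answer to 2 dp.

0.38

Current total gain = 0.4289.
Target gain for A = 5.3: g* = 1 − 1/5.3 = 0.8113.
Additional gain needed = 0.8113 − 0.4289 = 0.38.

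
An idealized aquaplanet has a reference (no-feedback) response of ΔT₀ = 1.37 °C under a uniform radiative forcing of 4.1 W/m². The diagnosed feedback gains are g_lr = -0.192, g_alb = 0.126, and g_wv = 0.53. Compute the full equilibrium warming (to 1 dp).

2.6 °C

Total gain g = -0.192 + 0.126 + 0.53 = 0.464.
Amplification A = 1/(1 − 0.464) = 1.866.
ΔT = 1.37 × 1.866 = 2.6 °C.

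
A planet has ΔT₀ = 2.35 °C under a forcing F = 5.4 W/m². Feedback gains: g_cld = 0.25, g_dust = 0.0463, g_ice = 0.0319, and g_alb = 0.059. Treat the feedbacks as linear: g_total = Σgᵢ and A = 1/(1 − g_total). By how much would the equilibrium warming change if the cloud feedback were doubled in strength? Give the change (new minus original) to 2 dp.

Original: g = 0.3872, ΔT = 2.35/(1−0.3872) = 3.8349 °C.
With doubled cloud: g' = 0.6372, ΔT' = 2.35/(1−0.6372) = 6.4774 °C.
Change = 6.4774 − 3.8349 = 2.64 °C.

2.64 °C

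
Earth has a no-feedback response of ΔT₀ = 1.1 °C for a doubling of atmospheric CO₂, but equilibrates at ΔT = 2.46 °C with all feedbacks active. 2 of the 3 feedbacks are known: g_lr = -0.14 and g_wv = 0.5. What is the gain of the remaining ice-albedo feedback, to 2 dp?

Amplification A = ΔT/ΔT₀ = 2.46/1.1 = 2.236.
Total gain g = 1 − 1/A = 1 − 1/2.236 = 0.5528.
Known gains sum to -0.14 + 0.5 = 0.36.
g_ice = 0.5528 − 0.36 = 0.19.

0.19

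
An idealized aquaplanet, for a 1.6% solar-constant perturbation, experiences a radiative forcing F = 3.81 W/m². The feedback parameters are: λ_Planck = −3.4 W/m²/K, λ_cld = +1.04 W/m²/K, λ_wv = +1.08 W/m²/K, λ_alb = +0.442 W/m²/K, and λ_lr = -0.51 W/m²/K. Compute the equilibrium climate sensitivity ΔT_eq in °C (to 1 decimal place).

2.8 °C

Net feedback parameter λ = (−3.4) + (+1.04) + (+1.08) + (+0.442) + (-0.51) = -1.348 W/m²/K.
ΔT = −F/λ = −3.81/(-1.348) = 2.8 °C.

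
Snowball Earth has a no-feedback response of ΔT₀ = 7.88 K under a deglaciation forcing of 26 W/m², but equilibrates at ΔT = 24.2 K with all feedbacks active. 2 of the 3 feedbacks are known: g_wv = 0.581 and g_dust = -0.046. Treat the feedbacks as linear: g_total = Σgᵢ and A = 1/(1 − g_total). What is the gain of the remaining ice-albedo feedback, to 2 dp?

0.14

Amplification A = ΔT/ΔT₀ = 24.2/7.88 = 3.071.
Total gain g = 1 − 1/A = 1 − 1/3.071 = 0.6744.
Known gains sum to 0.581 − 0.046 = 0.535.
g_ice = 0.6744 − 0.535 = 0.14.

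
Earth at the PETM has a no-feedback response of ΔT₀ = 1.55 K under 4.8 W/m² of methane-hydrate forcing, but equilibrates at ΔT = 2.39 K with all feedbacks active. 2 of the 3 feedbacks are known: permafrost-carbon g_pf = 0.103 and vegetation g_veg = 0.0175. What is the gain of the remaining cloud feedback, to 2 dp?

Amplification A = ΔT/ΔT₀ = 2.39/1.55 = 1.542.
Total gain g = 1 − 1/A = 1 − 1/1.542 = 0.3515.
Known gains sum to 0.103 + 0.0175 = 0.1205.
g_cld = 0.3515 − 0.1205 = 0.23.

0.23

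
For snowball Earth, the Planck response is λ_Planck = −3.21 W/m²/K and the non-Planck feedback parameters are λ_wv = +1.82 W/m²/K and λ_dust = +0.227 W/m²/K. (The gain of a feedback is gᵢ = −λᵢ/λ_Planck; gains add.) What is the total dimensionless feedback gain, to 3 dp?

0.638

Convert to gains: g_wv = 1.82/3.21 = 0.567; g_dust = 0.227/3.21 = 0.07072.
Total gain g = 0.63772.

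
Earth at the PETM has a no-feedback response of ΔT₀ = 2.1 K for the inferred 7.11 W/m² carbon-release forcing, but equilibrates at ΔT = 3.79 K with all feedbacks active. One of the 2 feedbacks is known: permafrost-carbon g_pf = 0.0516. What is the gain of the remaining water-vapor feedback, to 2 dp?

Amplification A = ΔT/ΔT₀ = 3.79/2.1 = 1.805.
Total gain g = 1 − 1/A = 1 − 1/1.805 = 0.446.
The known gain is 0.0516.
g_wv = 0.446 − 0.0516 = 0.39.

0.39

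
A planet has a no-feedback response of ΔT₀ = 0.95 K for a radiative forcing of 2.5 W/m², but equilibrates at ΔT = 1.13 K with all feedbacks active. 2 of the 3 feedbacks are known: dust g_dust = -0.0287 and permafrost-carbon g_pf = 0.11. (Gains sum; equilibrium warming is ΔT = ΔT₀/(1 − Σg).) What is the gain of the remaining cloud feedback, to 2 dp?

Amplification A = ΔT/ΔT₀ = 1.13/0.95 = 1.189.
Total gain g = 1 − 1/A = 1 − 1/1.189 = 0.159.
Known gains sum to -0.0287 + 0.11 = 0.0813.
g_cld = 0.159 − 0.0813 = 0.08.

0.08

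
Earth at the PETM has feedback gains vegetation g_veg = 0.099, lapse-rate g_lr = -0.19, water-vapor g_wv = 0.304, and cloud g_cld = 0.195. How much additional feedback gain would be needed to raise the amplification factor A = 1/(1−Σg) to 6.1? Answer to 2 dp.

Current total gain = 0.408.
Target gain for A = 6.1: g* = 1 − 1/6.1 = 0.8361.
Additional gain needed = 0.8361 − 0.408 = 0.43.

0.43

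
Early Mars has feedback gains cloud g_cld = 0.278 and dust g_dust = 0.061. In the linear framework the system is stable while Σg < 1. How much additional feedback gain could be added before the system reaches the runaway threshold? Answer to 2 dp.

Current total gain = 0.278 + 0.061 = 0.339.
Margin to runaway = 1 − 0.339 = 0.66.

0.66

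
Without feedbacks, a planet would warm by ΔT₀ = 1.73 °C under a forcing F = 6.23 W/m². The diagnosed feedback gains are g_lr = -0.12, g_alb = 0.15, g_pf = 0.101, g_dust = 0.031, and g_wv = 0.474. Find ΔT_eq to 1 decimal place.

Total gain g = -0.12 + 0.15 + 0.101 + 0.031 + 0.474 = 0.636.
Amplification A = 1/(1 − 0.636) = 2.747.
ΔT = 1.73 × 2.747 = 4.8 °C.

4.8 °C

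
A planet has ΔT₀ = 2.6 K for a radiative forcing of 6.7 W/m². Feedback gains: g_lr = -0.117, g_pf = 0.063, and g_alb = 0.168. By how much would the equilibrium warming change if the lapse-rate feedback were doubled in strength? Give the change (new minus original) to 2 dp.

-0.34 K

Original: g = 0.114, ΔT = 2.6/(1−0.114) = 2.9345 K.
With doubled lapse-rate: g' = -0.003, ΔT' = 2.6/(1+0.003) = 2.5922 K.
Change = 2.5922 − 2.9345 = -0.34 K.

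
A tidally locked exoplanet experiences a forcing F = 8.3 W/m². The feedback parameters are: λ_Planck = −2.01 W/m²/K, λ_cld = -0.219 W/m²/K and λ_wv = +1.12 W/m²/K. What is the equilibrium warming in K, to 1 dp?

Net feedback parameter λ = (−2.01) + (-0.219) + (+1.12) = -1.109 W/m²/K.
ΔT = −F/λ = −8.3/(-1.109) = 7.5 K.

7.5 K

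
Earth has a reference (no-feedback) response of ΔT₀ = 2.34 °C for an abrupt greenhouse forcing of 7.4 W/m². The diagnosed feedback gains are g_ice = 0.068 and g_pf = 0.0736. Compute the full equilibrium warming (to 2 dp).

Total gain g = 0.068 + 0.0736 = 0.1416.
Amplification A = 1/(1 − 0.1416) = 1.165.
ΔT = 2.34 × 1.165 = 2.73 °C.

2.73 °C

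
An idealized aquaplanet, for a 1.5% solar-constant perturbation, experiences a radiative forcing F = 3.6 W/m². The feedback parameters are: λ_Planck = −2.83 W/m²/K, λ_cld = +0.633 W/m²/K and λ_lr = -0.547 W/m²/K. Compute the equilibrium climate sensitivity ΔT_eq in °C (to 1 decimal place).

1.3 °C

Net feedback parameter λ = (−2.83) + (+0.633) + (-0.547) = -2.744 W/m²/K.
ΔT = −F/λ = −3.6/(-2.744) = 1.3 °C.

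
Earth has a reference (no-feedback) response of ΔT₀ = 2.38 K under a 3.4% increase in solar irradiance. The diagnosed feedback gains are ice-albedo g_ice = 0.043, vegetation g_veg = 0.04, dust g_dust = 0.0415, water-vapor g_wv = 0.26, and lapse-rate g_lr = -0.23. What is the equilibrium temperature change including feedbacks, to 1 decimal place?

2.8 K

Total gain g = 0.043 + 0.04 + 0.0415 + 0.26 − 0.23 = 0.1545.
Amplification A = 1/(1 − 0.1545) = 1.183.
ΔT = 2.38 × 1.183 = 2.8 K.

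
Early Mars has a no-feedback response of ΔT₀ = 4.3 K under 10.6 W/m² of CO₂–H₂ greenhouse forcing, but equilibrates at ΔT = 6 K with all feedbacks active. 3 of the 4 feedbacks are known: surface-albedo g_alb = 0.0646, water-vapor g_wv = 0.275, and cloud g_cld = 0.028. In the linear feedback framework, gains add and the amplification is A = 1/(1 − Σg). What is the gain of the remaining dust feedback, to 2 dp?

-0.08

Amplification A = ΔT/ΔT₀ = 6/4.3 = 1.395.
Total gain g = 1 − 1/A = 1 − 1/1.395 = 0.2832.
Known gains sum to 0.0646 + 0.275 + 0.028 = 0.3676.
g_dust = 0.2832 − 0.3676 = -0.08.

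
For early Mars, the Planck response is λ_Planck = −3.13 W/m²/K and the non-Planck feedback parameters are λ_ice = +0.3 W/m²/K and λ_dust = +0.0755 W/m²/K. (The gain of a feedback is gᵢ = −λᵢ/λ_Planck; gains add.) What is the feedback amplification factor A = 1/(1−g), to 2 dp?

1.14

Convert to gains: g_ice = 0.3/3.13 = 0.09585; g_dust = 0.0755/3.13 = 0.02412.
Total gain g = 0.11997.
A = 1/(1 − 0.11997) = 1.14.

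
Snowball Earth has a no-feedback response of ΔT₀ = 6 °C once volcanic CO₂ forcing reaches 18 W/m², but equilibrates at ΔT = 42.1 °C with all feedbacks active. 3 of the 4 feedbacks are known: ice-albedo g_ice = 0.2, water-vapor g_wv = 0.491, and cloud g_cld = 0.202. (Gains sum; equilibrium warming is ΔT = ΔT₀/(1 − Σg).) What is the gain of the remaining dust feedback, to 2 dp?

Amplification A = ΔT/ΔT₀ = 42.1/6 = 7.017.
Total gain g = 1 − 1/A = 1 − 1/7.017 = 0.8575.
Known gains sum to 0.2 + 0.491 + 0.202 = 0.893.
g_dust = 0.8575 − 0.893 = -0.04.

-0.04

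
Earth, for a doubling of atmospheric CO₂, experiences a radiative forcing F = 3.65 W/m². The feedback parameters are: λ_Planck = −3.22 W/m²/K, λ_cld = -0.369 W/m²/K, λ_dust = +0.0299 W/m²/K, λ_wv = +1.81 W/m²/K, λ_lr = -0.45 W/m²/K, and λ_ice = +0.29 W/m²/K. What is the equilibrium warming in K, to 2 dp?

1.91 K

Net feedback parameter λ = (−3.22) + (-0.369) + (+0.0299) + (+1.81) + (-0.45) + (+0.29) = -1.9091 W/m²/K.
ΔT = −F/λ = −3.65/(-1.9091) = 1.91 K.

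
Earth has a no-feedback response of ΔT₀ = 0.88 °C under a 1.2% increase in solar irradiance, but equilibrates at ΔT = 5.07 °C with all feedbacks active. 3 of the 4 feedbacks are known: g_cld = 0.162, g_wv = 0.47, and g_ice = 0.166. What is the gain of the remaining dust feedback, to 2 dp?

0.03

Amplification A = ΔT/ΔT₀ = 5.07/0.88 = 5.761.
Total gain g = 1 − 1/A = 1 − 1/5.761 = 0.8264.
Known gains sum to 0.162 + 0.47 + 0.166 = 0.798.
g_dust = 0.8264 − 0.798 = 0.03.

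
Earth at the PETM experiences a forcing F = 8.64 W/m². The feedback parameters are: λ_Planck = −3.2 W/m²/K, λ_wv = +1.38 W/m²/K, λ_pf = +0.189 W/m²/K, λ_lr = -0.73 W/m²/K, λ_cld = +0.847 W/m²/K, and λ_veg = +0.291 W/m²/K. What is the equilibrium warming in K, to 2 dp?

7.06 K

Net feedback parameter λ = (−3.2) + (+1.38) + (+0.189) + (-0.73) + (+0.847) + (+0.291) = -1.223 W/m²/K.
ΔT = −F/λ = −8.64/(-1.223) = 7.06 K.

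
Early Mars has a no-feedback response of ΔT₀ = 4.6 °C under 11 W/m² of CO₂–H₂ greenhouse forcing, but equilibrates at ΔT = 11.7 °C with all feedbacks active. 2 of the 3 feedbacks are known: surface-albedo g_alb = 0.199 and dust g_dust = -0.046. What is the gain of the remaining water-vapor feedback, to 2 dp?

Amplification A = ΔT/ΔT₀ = 11.7/4.6 = 2.543.
Total gain g = 1 − 1/A = 1 − 1/2.543 = 0.6068.
Known gains sum to 0.199 − 0.046 = 0.153.
g_wv = 0.6068 − 0.153 = 0.45.

0.45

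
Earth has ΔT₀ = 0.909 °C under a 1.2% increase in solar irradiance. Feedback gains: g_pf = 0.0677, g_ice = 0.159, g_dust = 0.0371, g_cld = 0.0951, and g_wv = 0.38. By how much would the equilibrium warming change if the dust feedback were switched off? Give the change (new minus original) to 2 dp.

Original: g = 0.7389, ΔT = 0.909/(1−0.7389) = 3.4814 °C.
Without dust: g' = 0.7018, ΔT' = 0.909/(1−0.7018) = 3.0483 °C.
Change = 3.0483 − 3.4814 = -0.43 °C.

-0.43 °C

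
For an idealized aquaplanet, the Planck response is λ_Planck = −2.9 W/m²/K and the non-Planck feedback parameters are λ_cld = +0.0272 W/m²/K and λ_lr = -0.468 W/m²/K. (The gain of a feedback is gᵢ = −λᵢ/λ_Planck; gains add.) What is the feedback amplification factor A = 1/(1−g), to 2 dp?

Convert to gains: g_cld = 0.0272/2.9 = 0.009379; g_lr = -0.468/2.9 = -0.1614.
Total gain g = -0.152021.
A = 1/(1 + 0.152021) = 0.87.

0.87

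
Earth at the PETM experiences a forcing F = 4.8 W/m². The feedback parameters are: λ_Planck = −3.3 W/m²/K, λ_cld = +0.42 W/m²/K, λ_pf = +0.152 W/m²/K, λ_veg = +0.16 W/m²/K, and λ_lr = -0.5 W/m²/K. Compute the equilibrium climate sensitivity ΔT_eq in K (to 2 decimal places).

Net feedback parameter λ = (−3.3) + (+0.42) + (+0.152) + (+0.16) + (-0.5) = -3.068 W/m²/K.
ΔT = −F/λ = −4.8/(-3.068) = 1.56 K.

1.56 K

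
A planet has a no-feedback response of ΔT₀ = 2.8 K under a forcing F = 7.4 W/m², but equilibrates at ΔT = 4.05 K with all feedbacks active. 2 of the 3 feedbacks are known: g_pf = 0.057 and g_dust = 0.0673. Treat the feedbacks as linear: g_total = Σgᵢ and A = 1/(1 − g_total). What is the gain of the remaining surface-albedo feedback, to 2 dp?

Amplification A = ΔT/ΔT₀ = 4.05/2.8 = 1.446.
Total gain g = 1 − 1/A = 1 − 1/1.446 = 0.3084.
Known gains sum to 0.057 + 0.0673 = 0.1243.
g_alb = 0.3084 − 0.1243 = 0.18.

0.18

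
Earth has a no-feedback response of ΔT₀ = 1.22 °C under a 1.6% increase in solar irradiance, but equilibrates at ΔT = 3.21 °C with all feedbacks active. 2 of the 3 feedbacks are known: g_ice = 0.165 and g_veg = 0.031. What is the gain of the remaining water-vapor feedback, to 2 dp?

0.42

Amplification A = ΔT/ΔT₀ = 3.21/1.22 = 2.631.
Total gain g = 1 − 1/A = 1 − 1/2.631 = 0.6199.
Known gains sum to 0.165 + 0.031 = 0.196.
g_wv = 0.6199 − 0.196 = 0.42.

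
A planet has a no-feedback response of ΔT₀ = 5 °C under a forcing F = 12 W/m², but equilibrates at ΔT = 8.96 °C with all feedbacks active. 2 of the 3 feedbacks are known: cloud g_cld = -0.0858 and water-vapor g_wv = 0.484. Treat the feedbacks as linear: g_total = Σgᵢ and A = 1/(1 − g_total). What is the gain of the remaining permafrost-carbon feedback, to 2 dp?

Amplification A = ΔT/ΔT₀ = 8.96/5 = 1.792.
Total gain g = 1 − 1/A = 1 − 1/1.792 = 0.442.
Known gains sum to -0.0858 + 0.484 = 0.3982.
g_pf = 0.442 − 0.3982 = 0.04.

0.04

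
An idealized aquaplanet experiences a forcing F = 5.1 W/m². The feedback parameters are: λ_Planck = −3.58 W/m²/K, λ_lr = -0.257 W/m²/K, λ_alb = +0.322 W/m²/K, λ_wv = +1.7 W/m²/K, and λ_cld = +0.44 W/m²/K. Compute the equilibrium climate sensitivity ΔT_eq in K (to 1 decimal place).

Net feedback parameter λ = (−3.58) + (-0.257) + (+0.322) + (+1.7) + (+0.44) = -1.375 W/m²/K.
ΔT = −F/λ = −5.1/(-1.375) = 3.7 K.

3.7 K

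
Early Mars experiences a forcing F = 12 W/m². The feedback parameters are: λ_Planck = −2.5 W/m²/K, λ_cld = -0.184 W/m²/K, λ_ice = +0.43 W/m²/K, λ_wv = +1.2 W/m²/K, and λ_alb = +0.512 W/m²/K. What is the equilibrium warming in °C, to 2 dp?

Net feedback parameter λ = (−2.5) + (-0.184) + (+0.43) + (+1.2) + (+0.512) = -0.542 W/m²/K.
ΔT = −F/λ = −12/(-0.542) = 22.14 °C.

22.14 °C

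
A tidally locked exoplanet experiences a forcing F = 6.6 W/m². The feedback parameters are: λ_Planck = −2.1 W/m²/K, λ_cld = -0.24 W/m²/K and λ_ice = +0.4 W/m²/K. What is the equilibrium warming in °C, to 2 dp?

3.40 °C

Net feedback parameter λ = (−2.1) + (-0.24) + (+0.4) = -1.94 W/m²/K.
ΔT = −F/λ = −6.6/(-1.94) = 3.40 °C.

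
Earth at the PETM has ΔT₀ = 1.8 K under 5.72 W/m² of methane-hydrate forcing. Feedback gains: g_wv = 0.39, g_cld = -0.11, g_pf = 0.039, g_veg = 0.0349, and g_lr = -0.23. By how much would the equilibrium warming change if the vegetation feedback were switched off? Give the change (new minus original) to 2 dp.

-0.08 K

Original: g = 0.1239, ΔT = 1.8/(1−0.1239) = 2.0546 K.
Without vegetation: g' = 0.089, ΔT' = 1.8/(1−0.089) = 1.9759 K.
Change = 1.9759 − 2.0546 = -0.08 K.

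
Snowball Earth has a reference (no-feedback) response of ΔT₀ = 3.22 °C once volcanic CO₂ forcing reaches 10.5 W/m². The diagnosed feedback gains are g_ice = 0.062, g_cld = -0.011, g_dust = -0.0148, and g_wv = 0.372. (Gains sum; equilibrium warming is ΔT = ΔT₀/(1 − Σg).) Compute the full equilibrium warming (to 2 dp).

5.44 °C

Total gain g = 0.062 − 0.011 − 0.0148 + 0.372 = 0.4082.
Amplification A = 1/(1 − 0.4082) = 1.69.
ΔT = 3.22 × 1.69 = 5.44 °C.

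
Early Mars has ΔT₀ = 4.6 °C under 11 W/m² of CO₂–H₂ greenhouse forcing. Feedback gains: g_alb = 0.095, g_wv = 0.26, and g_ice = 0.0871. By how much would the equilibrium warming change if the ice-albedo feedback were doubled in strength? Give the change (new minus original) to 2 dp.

1.53 °C

Original: g = 0.4421, ΔT = 4.6/(1−0.4421) = 8.2452 °C.
With doubled ice-albedo: g' = 0.5292, ΔT' = 4.6/(1−0.5292) = 9.7706 °C.
Change = 9.7706 − 8.2452 = 1.53 °C.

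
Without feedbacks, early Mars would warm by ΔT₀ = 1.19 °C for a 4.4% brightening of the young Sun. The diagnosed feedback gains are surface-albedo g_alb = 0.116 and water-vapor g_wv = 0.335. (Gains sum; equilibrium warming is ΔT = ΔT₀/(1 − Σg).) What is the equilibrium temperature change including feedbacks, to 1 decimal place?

2.2 °C

Total gain g = 0.116 + 0.335 = 0.451.
Amplification A = 1/(1 − 0.451) = 1.821.
ΔT = 1.19 × 1.821 = 2.2 °C.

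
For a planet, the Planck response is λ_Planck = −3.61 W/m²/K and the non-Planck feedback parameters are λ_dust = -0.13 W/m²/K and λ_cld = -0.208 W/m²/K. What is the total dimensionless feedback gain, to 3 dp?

Convert to gains: g_dust = -0.13/3.61 = -0.03601; g_cld = -0.208/3.61 = -0.05762.
Total gain g = -0.09363.

-0.094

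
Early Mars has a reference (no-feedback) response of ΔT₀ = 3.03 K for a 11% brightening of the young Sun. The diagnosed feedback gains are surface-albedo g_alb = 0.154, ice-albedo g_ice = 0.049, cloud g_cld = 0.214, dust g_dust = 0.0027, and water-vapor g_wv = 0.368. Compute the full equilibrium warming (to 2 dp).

Total gain g = 0.154 + 0.049 + 0.214 + 0.0027 + 0.368 = 0.7877.
Amplification A = 1/(1 − 0.7877) = 4.71.
ΔT = 3.03 × 4.71 = 14.27 K.

14.27 K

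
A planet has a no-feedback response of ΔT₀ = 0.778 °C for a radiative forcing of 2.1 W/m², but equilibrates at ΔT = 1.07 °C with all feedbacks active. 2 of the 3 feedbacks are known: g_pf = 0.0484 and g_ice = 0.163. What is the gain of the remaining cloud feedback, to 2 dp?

0.06

Amplification A = ΔT/ΔT₀ = 1.07/0.778 = 1.375.
Total gain g = 1 − 1/A = 1 − 1/1.375 = 0.2727.
Known gains sum to 0.0484 + 0.163 = 0.2114.
g_cld = 0.2727 − 0.2114 = 0.06.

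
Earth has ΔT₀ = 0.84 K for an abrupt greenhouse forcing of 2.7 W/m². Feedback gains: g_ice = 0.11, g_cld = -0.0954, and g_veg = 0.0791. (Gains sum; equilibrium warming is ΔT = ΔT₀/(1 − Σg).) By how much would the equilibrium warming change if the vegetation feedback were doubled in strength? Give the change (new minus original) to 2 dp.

Original: g = 0.0937, ΔT = 0.84/(1−0.0937) = 0.9268 K.
With doubled vegetation: g' = 0.1728, ΔT' = 0.84/(1−0.1728) = 1.0155 K.
Change = 1.0155 − 0.9268 = 0.09 K.

0.09 K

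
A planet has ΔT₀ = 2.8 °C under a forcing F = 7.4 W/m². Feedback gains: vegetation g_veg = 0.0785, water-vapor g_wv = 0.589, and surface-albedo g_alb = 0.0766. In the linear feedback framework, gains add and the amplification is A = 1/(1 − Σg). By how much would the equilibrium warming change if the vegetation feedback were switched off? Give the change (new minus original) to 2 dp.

Original: g = 0.7441, ΔT = 2.8/(1−0.7441) = 10.9418 °C.
Without vegetation: g' = 0.6656, ΔT' = 2.8/(1−0.6656) = 8.3732 °C.
Change = 8.3732 − 10.9418 = -2.57 °C.

-2.57 °C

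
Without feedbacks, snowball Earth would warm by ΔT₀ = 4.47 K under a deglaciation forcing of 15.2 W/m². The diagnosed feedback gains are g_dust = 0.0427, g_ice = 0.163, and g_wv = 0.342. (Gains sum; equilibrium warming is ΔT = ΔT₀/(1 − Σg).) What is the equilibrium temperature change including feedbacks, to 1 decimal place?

9.9 K

Total gain g = 0.0427 + 0.163 + 0.342 = 0.5477.
Amplification A = 1/(1 − 0.5477) = 2.211.
ΔT = 4.47 × 2.211 = 9.9 K.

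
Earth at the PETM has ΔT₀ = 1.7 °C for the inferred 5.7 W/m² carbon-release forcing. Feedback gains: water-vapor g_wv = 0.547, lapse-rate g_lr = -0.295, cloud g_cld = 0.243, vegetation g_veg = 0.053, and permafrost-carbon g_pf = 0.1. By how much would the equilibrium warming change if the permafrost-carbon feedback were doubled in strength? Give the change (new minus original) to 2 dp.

1.92 °C

Original: g = 0.648, ΔT = 1.7/(1−0.648) = 4.8295 °C.
With doubled permafrost-carbon: g' = 0.748, ΔT' = 1.7/(1−0.748) = 6.7460 °C.
Change = 6.7460 − 4.8295 = 1.92 °C.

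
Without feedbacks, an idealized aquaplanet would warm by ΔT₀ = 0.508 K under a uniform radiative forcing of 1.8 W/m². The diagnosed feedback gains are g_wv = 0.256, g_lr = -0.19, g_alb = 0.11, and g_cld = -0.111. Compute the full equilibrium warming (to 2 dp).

Total gain g = 0.256 − 0.19 + 0.11 − 0.111 = 0.065.
Amplification A = 1/(1 − 0.065) = 1.07.
ΔT = 0.508 × 1.07 = 0.54 K.

0.54 K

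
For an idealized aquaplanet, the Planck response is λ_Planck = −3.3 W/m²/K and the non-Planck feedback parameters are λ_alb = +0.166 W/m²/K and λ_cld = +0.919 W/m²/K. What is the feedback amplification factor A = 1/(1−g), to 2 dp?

1.49

Convert to gains: g_alb = 0.166/3.3 = 0.0503; g_cld = 0.919/3.3 = 0.2785.
Total gain g = 0.3288.
A = 1/(1 − 0.3288) = 1.49.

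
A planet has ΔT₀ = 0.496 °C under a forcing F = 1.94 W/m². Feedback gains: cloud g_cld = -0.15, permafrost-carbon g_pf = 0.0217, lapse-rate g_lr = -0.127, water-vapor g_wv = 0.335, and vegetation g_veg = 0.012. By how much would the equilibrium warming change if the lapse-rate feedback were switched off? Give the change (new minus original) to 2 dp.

Original: g = 0.0917, ΔT = 0.496/(1−0.0917) = 0.5461 °C.
Without lapse-rate: g' = 0.2187, ΔT' = 0.496/(1−0.2187) = 0.6348 °C.
Change = 0.6348 − 0.5461 = 0.09 °C.

0.09 °C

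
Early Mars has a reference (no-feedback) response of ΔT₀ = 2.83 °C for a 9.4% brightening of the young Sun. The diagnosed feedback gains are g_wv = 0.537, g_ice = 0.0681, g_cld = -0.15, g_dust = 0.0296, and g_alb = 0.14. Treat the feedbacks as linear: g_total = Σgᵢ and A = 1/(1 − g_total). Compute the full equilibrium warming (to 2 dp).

7.54 °C

Total gain g = 0.537 + 0.0681 − 0.15 + 0.0296 + 0.14 = 0.6247.
Amplification A = 1/(1 − 0.6247) = 2.665.
ΔT = 2.83 × 2.665 = 7.54 °C.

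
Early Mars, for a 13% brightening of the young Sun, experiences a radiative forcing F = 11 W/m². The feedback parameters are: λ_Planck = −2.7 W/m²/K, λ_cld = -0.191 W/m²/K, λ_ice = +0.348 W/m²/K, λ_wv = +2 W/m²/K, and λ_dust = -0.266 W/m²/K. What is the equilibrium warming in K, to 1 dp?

Net feedback parameter λ = (−2.7) + (-0.191) + (+0.348) + (+2) + (-0.266) = -0.809 W/m²/K.
ΔT = −F/λ = −11/(-0.809) = 13.6 K.

13.6 K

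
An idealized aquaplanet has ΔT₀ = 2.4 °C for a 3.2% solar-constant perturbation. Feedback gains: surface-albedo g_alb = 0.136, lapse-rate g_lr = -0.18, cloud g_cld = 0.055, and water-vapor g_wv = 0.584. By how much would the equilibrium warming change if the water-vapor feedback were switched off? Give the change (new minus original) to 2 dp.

Original: g = 0.595, ΔT = 2.4/(1−0.595) = 5.9259 °C.
Without water-vapor: g' = 0.011, ΔT' = 2.4/(1−0.011) = 2.4267 °C.
Change = 2.4267 − 5.9259 = -3.50 °C.

-3.50 °C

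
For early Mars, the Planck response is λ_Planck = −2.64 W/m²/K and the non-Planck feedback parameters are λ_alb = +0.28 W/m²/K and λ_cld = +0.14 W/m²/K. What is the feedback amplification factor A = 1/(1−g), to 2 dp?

Convert to gains: g_alb = 0.28/2.64 = 0.1061; g_cld = 0.14/2.64 = 0.05303.
Total gain g = 0.15913.
A = 1/(1 − 0.15913) = 1.19.

1.19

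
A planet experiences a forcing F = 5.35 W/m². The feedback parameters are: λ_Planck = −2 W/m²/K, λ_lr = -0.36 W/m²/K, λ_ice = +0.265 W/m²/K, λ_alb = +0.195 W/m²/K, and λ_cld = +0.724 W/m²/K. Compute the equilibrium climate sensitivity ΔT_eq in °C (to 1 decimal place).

4.5 °C

Net feedback parameter λ = (−2) + (-0.36) + (+0.265) + (+0.195) + (+0.724) = -1.176 W/m²/K.
ΔT = −F/λ = −5.35/(-1.176) = 4.5 °C.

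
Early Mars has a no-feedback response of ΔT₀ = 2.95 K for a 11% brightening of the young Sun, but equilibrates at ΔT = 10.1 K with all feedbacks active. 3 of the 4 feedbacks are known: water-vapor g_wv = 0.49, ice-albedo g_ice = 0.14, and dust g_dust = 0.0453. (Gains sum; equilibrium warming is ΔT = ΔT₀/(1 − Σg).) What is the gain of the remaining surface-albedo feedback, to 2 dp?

0.03

Amplification A = ΔT/ΔT₀ = 10.1/2.95 = 3.424.
Total gain g = 1 − 1/A = 1 − 1/3.424 = 0.7079.
Known gains sum to 0.49 + 0.14 + 0.0453 = 0.6753.
g_alb = 0.7079 − 0.6753 = 0.03.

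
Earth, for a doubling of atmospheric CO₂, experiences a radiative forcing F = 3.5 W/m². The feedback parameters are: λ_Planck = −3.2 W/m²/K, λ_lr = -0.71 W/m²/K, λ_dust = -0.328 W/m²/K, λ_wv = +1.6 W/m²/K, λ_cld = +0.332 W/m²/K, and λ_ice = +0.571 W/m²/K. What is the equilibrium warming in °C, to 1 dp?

2.0 °C

Net feedback parameter λ = (−3.2) + (-0.71) + (-0.328) + (+1.6) + (+0.332) + (+0.571) = -1.735 W/m²/K.
ΔT = −F/λ = −3.5/(-1.735) = 2.0 °C.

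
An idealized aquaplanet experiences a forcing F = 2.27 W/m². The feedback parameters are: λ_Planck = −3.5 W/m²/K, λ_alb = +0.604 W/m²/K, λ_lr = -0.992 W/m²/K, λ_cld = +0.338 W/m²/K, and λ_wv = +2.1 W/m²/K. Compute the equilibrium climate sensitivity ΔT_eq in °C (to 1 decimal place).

Net feedback parameter λ = (−3.5) + (+0.604) + (-0.992) + (+0.338) + (+2.1) = -1.45 W/m²/K.
ΔT = −F/λ = −2.27/(-1.45) = 1.6 °C.

1.6 °C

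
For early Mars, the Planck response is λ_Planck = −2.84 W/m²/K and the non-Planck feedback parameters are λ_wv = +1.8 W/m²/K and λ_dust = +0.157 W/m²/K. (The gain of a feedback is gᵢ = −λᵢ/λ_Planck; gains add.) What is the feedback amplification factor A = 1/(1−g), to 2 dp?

3.22

Convert to gains: g_wv = 1.8/2.84 = 0.6338; g_dust = 0.157/2.84 = 0.05528.
Total gain g = 0.68908.
A = 1/(1 − 0.68908) = 3.22.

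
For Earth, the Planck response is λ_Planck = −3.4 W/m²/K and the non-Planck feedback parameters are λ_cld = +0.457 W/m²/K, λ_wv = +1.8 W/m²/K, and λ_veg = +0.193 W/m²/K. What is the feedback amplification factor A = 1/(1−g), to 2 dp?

3.58

Convert to gains: g_cld = 0.457/3.4 = 0.1344; g_wv = 1.8/3.4 = 0.5294; g_veg = 0.193/3.4 = 0.05676.
Total gain g = 0.72056.
A = 1/(1 − 0.72056) = 3.58.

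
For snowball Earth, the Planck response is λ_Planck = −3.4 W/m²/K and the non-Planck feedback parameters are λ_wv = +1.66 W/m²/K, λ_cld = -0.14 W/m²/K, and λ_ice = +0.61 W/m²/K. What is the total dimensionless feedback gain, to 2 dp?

0.63

Convert to gains: g_wv = 1.66/3.4 = 0.4882; g_cld = -0.14/3.4 = -0.04118; g_ice = 0.61/3.4 = 0.1794.
Total gain g = 0.62642.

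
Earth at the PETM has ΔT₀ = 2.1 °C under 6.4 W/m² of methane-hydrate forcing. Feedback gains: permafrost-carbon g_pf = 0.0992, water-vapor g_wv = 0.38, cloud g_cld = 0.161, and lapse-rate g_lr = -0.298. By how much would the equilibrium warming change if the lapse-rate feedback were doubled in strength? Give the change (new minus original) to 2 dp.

Original: g = 0.3422, ΔT = 2.1/(1−0.3422) = 3.1925 °C.
With doubled lapse-rate: g' = 0.0442, ΔT' = 2.1/(1−0.0442) = 2.1971 °C.
Change = 2.1971 − 3.1925 = -1.00 °C.

-1.00 °C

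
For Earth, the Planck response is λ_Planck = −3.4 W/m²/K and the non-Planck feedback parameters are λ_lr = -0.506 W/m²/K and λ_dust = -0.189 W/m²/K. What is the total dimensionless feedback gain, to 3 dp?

-0.204

Convert to gains: g_lr = -0.506/3.4 = -0.1488; g_dust = -0.189/3.4 = -0.05559.
Total gain g = -0.20439.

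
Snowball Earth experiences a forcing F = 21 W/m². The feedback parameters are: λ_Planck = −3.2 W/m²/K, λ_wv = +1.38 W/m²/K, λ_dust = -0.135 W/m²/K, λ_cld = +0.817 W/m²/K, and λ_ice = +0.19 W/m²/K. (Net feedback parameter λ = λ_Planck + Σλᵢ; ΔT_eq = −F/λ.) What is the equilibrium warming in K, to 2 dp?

Net feedback parameter λ = (−3.2) + (+1.38) + (-0.135) + (+0.817) + (+0.19) = -0.948 W/m²/K.
ΔT = −F/λ = −21/(-0.948) = 22.15 K.

22.15 K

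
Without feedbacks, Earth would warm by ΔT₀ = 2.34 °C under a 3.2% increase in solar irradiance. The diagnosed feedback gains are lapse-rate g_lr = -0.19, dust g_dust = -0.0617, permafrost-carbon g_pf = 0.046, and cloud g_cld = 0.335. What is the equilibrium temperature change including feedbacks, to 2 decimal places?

Total gain g = -0.19 − 0.0617 + 0.046 + 0.335 = 0.1293.
Amplification A = 1/(1 − 0.1293) = 1.149.
ΔT = 2.34 × 1.149 = 2.69 °C.

2.69 °C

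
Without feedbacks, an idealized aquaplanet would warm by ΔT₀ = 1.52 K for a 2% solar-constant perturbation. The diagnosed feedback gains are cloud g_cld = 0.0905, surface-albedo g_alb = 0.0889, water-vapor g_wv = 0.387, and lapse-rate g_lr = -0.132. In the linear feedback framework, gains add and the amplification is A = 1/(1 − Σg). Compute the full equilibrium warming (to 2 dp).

Total gain g = 0.0905 + 0.0889 + 0.387 − 0.132 = 0.4344.
Amplification A = 1/(1 − 0.4344) = 1.768.
ΔT = 1.52 × 1.768 = 2.69 K.

2.69 K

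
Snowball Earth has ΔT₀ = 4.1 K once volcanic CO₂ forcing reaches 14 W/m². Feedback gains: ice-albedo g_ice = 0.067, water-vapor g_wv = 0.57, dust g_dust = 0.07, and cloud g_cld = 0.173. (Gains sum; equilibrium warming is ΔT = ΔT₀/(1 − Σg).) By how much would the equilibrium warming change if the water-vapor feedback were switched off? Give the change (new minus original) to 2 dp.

-28.22 K

Original: g = 0.88, ΔT = 4.1/(1−0.88) = 34.1667 K.
Without water-vapor: g' = 0.31, ΔT' = 4.1/(1−0.31) = 5.9420 K.
Change = 5.9420 − 34.1667 = -28.22 K.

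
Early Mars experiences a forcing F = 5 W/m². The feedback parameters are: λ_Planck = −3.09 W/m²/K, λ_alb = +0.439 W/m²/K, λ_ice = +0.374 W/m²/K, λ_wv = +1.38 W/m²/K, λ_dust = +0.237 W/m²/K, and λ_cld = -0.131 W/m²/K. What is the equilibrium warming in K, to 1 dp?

Net feedback parameter λ = (−3.09) + (+0.439) + (+0.374) + (+1.38) + (+0.237) + (-0.131) = -0.791 W/m²/K.
ΔT = −F/λ = −5/(-0.791) = 6.3 K.

6.3 K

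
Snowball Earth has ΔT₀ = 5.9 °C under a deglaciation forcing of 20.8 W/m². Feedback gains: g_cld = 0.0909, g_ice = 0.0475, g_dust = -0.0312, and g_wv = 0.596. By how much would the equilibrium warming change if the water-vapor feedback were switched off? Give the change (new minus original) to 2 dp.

Original: g = 0.7032, ΔT = 5.9/(1−0.7032) = 19.8787 °C.
Without water-vapor: g' = 0.1072, ΔT' = 5.9/(1−0.1072) = 6.6084 °C.
Change = 6.6084 − 19.8787 = -13.27 °C.

-13.27 °C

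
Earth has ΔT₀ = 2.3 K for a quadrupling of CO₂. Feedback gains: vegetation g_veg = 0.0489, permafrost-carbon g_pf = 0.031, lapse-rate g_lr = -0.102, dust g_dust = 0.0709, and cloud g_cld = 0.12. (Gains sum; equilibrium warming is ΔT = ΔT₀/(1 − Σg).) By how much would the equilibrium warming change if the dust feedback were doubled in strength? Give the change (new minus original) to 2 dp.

Original: g = 0.1688, ΔT = 2.3/(1−0.1688) = 2.7671 K.
With doubled dust: g' = 0.2397, ΔT' = 2.3/(1−0.2397) = 3.0251 K.
Change = 3.0251 − 2.7671 = 0.26 K.

0.26 K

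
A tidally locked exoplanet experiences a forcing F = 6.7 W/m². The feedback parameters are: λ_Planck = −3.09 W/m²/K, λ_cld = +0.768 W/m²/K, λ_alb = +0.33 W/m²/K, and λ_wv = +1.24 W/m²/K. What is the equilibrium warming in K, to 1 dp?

Net feedback parameter λ = (−3.09) + (+0.768) + (+0.33) + (+1.24) = -0.752 W/m²/K.
ΔT = −F/λ = −6.7/(-0.752) = 8.9 K.

8.9 K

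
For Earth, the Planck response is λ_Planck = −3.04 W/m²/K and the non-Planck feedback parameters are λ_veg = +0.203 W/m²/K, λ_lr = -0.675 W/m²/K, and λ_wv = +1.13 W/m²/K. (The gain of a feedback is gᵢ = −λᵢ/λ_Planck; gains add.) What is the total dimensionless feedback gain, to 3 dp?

Convert to gains: g_veg = 0.203/3.04 = 0.06678; g_lr = -0.675/3.04 = -0.222; g_wv = 1.13/3.04 = 0.3717.
Total gain g = 0.21648.

0.216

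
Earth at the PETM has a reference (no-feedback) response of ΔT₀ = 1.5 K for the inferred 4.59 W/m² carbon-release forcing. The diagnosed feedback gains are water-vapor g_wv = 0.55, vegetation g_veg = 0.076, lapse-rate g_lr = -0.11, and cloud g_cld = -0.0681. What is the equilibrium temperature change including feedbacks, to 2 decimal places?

2.72 K

Total gain g = 0.55 + 0.076 − 0.11 − 0.0681 = 0.4479.
Amplification A = 1/(1 − 0.4479) = 1.811.
ΔT = 1.5 × 1.811 = 2.72 K.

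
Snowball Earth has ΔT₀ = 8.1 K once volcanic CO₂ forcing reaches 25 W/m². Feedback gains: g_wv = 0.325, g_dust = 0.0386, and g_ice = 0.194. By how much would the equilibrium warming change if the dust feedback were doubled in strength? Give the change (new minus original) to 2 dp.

Original: g = 0.5576, ΔT = 8.1/(1−0.5576) = 18.3092 K.
With doubled dust: g' = 0.5962, ΔT' = 8.1/(1−0.5962) = 20.0594 K.
Change = 20.0594 − 18.3092 = 1.75 K.

1.75 K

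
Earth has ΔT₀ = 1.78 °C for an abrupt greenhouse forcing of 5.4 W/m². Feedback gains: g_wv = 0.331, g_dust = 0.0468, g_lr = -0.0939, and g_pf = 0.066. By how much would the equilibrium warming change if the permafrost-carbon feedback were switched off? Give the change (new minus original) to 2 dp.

Original: g = 0.3499, ΔT = 1.78/(1−0.3499) = 2.7380 °C.
Without permafrost-carbon: g' = 0.2839, ΔT' = 1.78/(1−0.2839) = 2.4857 °C.
Change = 2.4857 − 2.7380 = -0.25 °C.

-0.25 °C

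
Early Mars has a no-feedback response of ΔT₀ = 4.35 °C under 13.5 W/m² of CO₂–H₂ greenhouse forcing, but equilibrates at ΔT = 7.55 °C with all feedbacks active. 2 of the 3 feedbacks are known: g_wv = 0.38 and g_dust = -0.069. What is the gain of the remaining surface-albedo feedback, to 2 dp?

0.11

Amplification A = ΔT/ΔT₀ = 7.55/4.35 = 1.736.
Total gain g = 1 − 1/A = 1 − 1/1.736 = 0.424.
Known gains sum to 0.38 − 0.069 = 0.311.
g_alb = 0.424 − 0.311 = 0.11.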